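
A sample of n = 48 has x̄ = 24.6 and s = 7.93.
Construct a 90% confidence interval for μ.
(22.68, 26.52)

t-interval (σ unknown):
df = n - 1 = 47
t* = 1.678 for 90% confidence

Margin of error = t* · s/√n = 1.678 · 7.93/√48 = 1.92

CI: (22.68, 26.52)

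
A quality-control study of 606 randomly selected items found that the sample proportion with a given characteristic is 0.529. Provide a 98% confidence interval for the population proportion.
(0.482, 0.576)

Proportion CI:
SE = √(p̂(1-p̂)/n) = √(0.529 · 0.471 / 606) = 0.02028

z* = 2.326
Margin = z* · SE = 2.326 · 0.02028 = 0.0472

CI: 0.529 ± 0.0472 = (0.482, 0.576)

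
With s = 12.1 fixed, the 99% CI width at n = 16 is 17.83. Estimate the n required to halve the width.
n ≈ 64

CI width ∝ 1/√n
To reduce width by factor 2, need √n to grow by 2 → need 2² = 4 times as many samples.

Current: n = 16, width = 17.83
New: n = 64, width ≈ 8.03

Width reduced by factor of 17.83/8.03 = 2.22.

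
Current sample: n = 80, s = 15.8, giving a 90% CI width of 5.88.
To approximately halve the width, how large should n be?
n ≈ 320

CI width ∝ 1/√n
To reduce width by factor 2, need √n to grow by 2 → need 2² = 4 times as many samples.

Current: n = 80, width = 5.88
New: n = 320, width ≈ 2.91

Width reduced by factor of 5.88/2.91 = 2.02.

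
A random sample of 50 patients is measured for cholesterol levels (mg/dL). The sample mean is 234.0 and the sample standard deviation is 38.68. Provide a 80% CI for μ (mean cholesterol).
(226.89, 241.11)

t-interval (σ unknown):
df = n - 1 = 49
t* = 1.299 for 80% confidence

Margin of error = t* · s/√n = 1.299 · 38.68/√50 = 7.11

CI: (226.89, 241.11)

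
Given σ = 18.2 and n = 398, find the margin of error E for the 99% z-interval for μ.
Margin of error = 2.35

Margin of error = z* · σ/√n
= 2.576 · 18.2/√398
= 2.576 · 18.2/19.9499
= 2.35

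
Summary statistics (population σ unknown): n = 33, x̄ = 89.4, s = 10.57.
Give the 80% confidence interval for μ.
(86.99, 91.81)

t-interval (σ unknown):
df = n - 1 = 32
t* = 1.309 for 80% confidence

Margin of error = t* · s/√n = 1.309 · 10.57/√33 = 2.41

CI: (86.99, 91.81)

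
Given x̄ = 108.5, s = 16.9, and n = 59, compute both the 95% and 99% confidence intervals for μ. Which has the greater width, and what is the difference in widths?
99% CI is wider by 2.91

df = 58
95% CI: t* = 2.002, (104.10, 112.90), width = 2 · t* · s/√n = 8.81
99% CI: t* = 2.663, (102.64, 114.36), width = 2 · t* · s/√n = 11.72

The 99% CI is wider by 11.72 - 8.81 = 2.91.
Higher confidence requires a wider interval.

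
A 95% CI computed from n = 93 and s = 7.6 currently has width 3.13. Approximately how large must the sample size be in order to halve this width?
n ≈ 372

CI width ∝ 1/√n
To reduce width by factor 2, need √n to grow by 2 → need 2² = 4 times as many samples.

Current: n = 93, width = 3.13
New: n = 372, width ≈ 1.55

Width reduced by factor of 3.13/1.55 = 2.02.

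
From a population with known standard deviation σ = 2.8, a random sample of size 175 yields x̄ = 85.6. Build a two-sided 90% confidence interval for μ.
(85.25, 85.95)

z-interval (σ known):
z* = 1.645 for 90% confidence

Margin of error = z* · σ/√n = 1.645 · 2.8/√175 = 0.35

CI: (85.6 - 0.35, 85.6 + 0.35) = (85.25, 85.95)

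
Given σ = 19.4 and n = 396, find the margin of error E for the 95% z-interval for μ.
Margin of error = 1.91

Margin of error = z* · σ/√n
= 1.960 · 19.4/√396
= 1.960 · 19.4/19.8997
= 1.91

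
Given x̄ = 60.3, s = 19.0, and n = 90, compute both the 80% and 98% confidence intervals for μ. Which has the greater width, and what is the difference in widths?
98% CI is wider by 4.32

df = 89
80% CI: t* = 1.291, (57.71, 62.89), width = 2 · t* · s/√n = 5.17
98% CI: t* = 2.369, (55.56, 65.04), width = 2 · t* · s/√n = 9.49

The 98% CI is wider by 9.49 - 5.17 = 4.32.
Higher confidence requires a wider interval.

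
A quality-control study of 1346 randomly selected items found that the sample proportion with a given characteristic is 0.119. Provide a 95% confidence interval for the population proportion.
(0.102, 0.136)

Proportion CI:
SE = √(p̂(1-p̂)/n) = √(0.119 · 0.881 / 1346) = 0.00883

z* = 1.960
Margin = z* · SE = 1.960 · 0.00883 = 0.0173

CI: 0.119 ± 0.0173 = (0.102, 0.136)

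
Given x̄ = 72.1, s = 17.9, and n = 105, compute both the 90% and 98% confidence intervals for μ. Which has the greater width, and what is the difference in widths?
98% CI is wider by 2.46

df = 104
90% CI: t* = 1.660, (69.20, 75.00), width = 2 · t* · s/√n = 5.80
98% CI: t* = 2.363, (67.97, 76.23), width = 2 · t* · s/√n = 8.26

The 98% CI is wider by 8.26 - 5.80 = 2.46.
Higher confidence requires a wider interval.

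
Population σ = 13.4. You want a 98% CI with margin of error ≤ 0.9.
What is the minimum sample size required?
n ≥ 1200

For margin E ≤ 0.9:
n ≥ (z* · σ / E)²
n ≥ (2.326 · 13.4 / 0.9)²
n ≥ 1199.34

Minimum n = 1200 (rounding up)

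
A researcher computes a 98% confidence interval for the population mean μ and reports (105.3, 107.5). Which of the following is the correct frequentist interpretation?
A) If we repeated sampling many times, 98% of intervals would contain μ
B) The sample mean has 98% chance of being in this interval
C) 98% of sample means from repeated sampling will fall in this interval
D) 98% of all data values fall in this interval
A

A) Correct — this is the frequentist long-run coverage interpretation.
B) Wrong — x̄ is observed and sits in the interval by construction.
C) Wrong — coverage applies to intervals containing μ, not to future x̄ values.
D) Wrong — a CI is about the parameter μ, not individual data values.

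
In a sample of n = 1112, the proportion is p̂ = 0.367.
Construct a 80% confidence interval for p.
(0.348, 0.386)

Proportion CI:
SE = √(p̂(1-p̂)/n) = √(0.367 · 0.633 / 1112) = 0.01445

z* = 1.282
Margin = z* · SE = 1.282 · 0.01445 = 0.0185

CI: 0.367 ± 0.0185 = (0.348, 0.386)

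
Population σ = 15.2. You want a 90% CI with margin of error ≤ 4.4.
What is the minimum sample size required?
n ≥ 33

For margin E ≤ 4.4:
n ≥ (z* · σ / E)²
n ≥ (1.645 · 15.2 / 4.4)²
n ≥ 32.29

Minimum n = 33 (rounding up)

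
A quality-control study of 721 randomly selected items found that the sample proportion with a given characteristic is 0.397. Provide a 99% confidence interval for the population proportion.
(0.350, 0.444)

Proportion CI:
SE = √(p̂(1-p̂)/n) = √(0.397 · 0.603 / 721) = 0.01822

z* = 2.576
Margin = z* · SE = 2.576 · 0.01822 = 0.0469

CI: 0.397 ± 0.0469 = (0.350, 0.444)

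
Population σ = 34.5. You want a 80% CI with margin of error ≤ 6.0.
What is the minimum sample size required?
n ≥ 55

For margin E ≤ 6.0:
n ≥ (z* · σ / E)²
n ≥ (1.282 · 34.5 / 6.0)²
n ≥ 54.34

Minimum n = 55 (rounding up)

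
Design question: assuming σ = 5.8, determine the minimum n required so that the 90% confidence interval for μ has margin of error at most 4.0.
n ≥ 6

For margin E ≤ 4.0:
n ≥ (z* · σ / E)²
n ≥ (1.645 · 5.8 / 4.0)²
n ≥ 5.69

Minimum n = 6 (rounding up)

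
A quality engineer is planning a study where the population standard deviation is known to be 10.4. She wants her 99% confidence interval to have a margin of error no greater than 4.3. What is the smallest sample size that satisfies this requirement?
n ≥ 39

For margin E ≤ 4.3:
n ≥ (z* · σ / E)²
n ≥ (2.576 · 10.4 / 4.3)²
n ≥ 38.82

Minimum n = 39 (rounding up)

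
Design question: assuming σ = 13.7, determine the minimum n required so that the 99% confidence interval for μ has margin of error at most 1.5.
n ≥ 554

For margin E ≤ 1.5:
n ≥ (z* · σ / E)²
n ≥ (2.576 · 13.7 / 1.5)²
n ≥ 553.54

Minimum n = 554 (rounding up)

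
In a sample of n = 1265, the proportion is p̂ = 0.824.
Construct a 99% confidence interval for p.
(0.796, 0.852)

Proportion CI:
SE = √(p̂(1-p̂)/n) = √(0.824 · 0.176 / 1265) = 0.01071

z* = 2.576
Margin = z* · SE = 2.576 · 0.01071 = 0.0276

CI: 0.824 ± 0.0276 = (0.796, 0.852)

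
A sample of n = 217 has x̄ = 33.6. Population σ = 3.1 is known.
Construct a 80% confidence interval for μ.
(33.33, 33.87)

z-interval (σ known):
z* = 1.282 for 80% confidence

Margin of error = z* · σ/√n = 1.282 · 3.1/√217 = 0.27

CI: (33.6 - 0.27, 33.6 + 0.27) = (33.33, 33.87)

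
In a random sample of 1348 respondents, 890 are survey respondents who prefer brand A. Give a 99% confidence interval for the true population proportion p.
(0.627, 0.693)

Proportion CI:
p̂ = 890/1348 = 0.66024
SE = √(p̂(1-p̂)/n) = √(0.66024 · 0.33976 / 1348) = 0.01290

z* = 2.576
Margin = z* · SE = 2.576 · 0.01290 = 0.0332

CI: 0.66024 ± 0.0332 = (0.627, 0.693)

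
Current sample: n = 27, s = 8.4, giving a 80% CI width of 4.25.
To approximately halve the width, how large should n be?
n ≈ 108

CI width ∝ 1/√n
To reduce width by factor 2, need √n to grow by 2 → need 2² = 4 times as many samples.

Current: n = 27, width = 4.25
New: n = 108, width ≈ 2.09

Width reduced by factor of 4.25/2.09 = 2.03.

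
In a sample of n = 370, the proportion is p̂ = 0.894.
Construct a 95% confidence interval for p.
(0.863, 0.925)

Proportion CI:
SE = √(p̂(1-p̂)/n) = √(0.894 · 0.106 / 370) = 0.01600

z* = 1.960
Margin = z* · SE = 1.960 · 0.01600 = 0.0314

CI: 0.894 ± 0.0314 = (0.863, 0.925)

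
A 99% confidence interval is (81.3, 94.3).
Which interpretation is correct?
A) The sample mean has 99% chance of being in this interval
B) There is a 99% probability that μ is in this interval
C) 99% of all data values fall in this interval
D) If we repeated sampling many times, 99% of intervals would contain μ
D

A) Wrong — x̄ is observed and sits in the interval by construction.
B) Wrong — μ is fixed; the randomness lives in the interval, not in μ.
C) Wrong — a CI is about the parameter μ, not individual data values.
D) Correct — this is the frequentist long-run coverage interpretation.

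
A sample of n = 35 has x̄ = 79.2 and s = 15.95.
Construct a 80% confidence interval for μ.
(75.68, 82.72)

t-interval (σ unknown):
df = n - 1 = 34
t* = 1.307 for 80% confidence

Margin of error = t* · s/√n = 1.307 · 15.95/√35 = 3.52

CI: (75.68, 82.72)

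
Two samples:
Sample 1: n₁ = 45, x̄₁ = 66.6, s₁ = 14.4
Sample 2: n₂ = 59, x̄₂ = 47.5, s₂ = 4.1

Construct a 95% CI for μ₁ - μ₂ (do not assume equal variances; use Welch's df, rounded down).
(14.65, 23.55)

Difference: x̄₁ - x̄₂ = 19.10
SE = √(s₁²/n₁ + s₂²/n₂) = √(14.4²/45 + 4.1²/59) = 2.2120
df = 49.47 → 49 (Welch–Satterthwaite, rounded down)
t* = 2.010

CI: 19.10 ± 2.010 · 2.2120 = 19.10 ± 4.45 = (14.65, 23.55)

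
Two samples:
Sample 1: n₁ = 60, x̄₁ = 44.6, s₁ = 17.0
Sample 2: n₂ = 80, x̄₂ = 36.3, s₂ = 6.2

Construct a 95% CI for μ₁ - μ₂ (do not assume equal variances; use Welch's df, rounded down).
(3.71, 12.89)

Difference: x̄₁ - x̄₂ = 8.30
SE = √(s₁²/n₁ + s₂²/n₂) = √(17.0²/60 + 6.2²/80) = 2.3016
df = 70.83 → 70 (Welch–Satterthwaite, rounded down)
t* = 1.994

CI: 8.30 ± 1.994 · 2.3016 = 8.30 ± 4.59 = (3.71, 12.89)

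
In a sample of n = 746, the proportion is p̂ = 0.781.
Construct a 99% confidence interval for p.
(0.742, 0.820)

Proportion CI:
SE = √(p̂(1-p̂)/n) = √(0.781 · 0.219 / 746) = 0.01514

z* = 2.576
Margin = z* · SE = 2.576 · 0.01514 = 0.0390

CI: 0.781 ± 0.0390 = (0.742, 0.820)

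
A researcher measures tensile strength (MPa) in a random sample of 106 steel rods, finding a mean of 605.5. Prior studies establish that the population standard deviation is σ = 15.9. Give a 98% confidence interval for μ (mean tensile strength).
(601.91, 609.09)

z-interval (σ known):
z* = 2.326 for 98% confidence

Margin of error = z* · σ/√n = 2.326 · 15.9/√106 = 3.59

CI: (605.5 - 3.59, 605.5 + 3.59) = (601.91, 609.09)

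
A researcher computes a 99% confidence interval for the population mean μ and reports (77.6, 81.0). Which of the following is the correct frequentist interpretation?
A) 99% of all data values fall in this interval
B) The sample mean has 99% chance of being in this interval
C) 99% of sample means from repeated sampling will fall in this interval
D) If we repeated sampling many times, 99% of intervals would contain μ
D

A) Wrong — a CI is about the parameter μ, not individual data values.
B) Wrong — x̄ is observed and sits in the interval by construction.
C) Wrong — coverage applies to intervals containing μ, not to future x̄ values.
D) Correct — this is the frequentist long-run coverage interpretation.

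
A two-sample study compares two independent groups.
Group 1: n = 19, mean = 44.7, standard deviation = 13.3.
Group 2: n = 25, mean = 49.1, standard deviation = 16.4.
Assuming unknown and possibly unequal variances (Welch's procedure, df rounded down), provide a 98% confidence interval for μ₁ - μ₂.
(-15.25, 6.45)

Difference: x̄₁ - x̄₂ = -4.40
SE = √(s₁²/n₁ + s₂²/n₂) = √(13.3²/19 + 16.4²/25) = 4.4798
df = 41.79 → 41 (Welch–Satterthwaite, rounded down)
t* = 2.421

CI: -4.40 ± 2.421 · 4.4798 = -4.40 ± 10.85 = (-15.25, 6.45)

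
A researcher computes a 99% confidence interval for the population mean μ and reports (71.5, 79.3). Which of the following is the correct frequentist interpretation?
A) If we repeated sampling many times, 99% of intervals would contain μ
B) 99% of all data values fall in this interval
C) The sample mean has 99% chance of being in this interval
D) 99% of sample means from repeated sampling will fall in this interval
A

A) Correct — this is the frequentist long-run coverage interpretation.
B) Wrong — a CI is about the parameter μ, not individual data values.
C) Wrong — x̄ is observed and sits in the interval by construction.
D) Wrong — coverage applies to intervals containing μ, not to future x̄ values.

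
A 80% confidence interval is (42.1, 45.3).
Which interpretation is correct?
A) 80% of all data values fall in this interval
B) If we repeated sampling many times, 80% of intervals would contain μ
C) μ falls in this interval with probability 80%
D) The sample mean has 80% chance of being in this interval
B

A) Wrong — a CI is about the parameter μ, not individual data values.
B) Correct — this is the frequentist long-run coverage interpretation.
C) Wrong — μ is fixed; the randomness lives in the interval, not in μ.
D) Wrong — x̄ is observed and sits in the interval by construction.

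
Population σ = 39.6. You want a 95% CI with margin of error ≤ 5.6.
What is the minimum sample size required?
n ≥ 193

For margin E ≤ 5.6:
n ≥ (z* · σ / E)²
n ≥ (1.960 · 39.6 / 5.6)²
n ≥ 192.10

Minimum n = 193 (rounding up)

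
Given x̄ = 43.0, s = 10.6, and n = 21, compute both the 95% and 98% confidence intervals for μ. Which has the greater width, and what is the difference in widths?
98% CI is wider by 2.05

df = 20
95% CI: t* = 2.086, (38.17, 47.83), width = 2 · t* · s/√n = 9.65
98% CI: t* = 2.528, (37.15, 48.85), width = 2 · t* · s/√n = 11.70

The 98% CI is wider by 11.70 - 9.65 = 2.05.
Higher confidence requires a wider interval.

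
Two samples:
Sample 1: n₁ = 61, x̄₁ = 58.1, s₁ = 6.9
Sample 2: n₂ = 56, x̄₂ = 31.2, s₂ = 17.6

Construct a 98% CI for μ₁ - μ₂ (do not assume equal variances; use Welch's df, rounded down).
(20.92, 32.88)

Difference: x̄₁ - x̄₂ = 26.90
SE = √(s₁²/n₁ + s₂²/n₂) = √(6.9²/61 + 17.6²/56) = 2.5124
df = 70.33 → 70 (Welch–Satterthwaite, rounded down)
t* = 2.381

CI: 26.90 ± 2.381 · 2.5124 = 26.90 ± 5.98 = (20.92, 32.88)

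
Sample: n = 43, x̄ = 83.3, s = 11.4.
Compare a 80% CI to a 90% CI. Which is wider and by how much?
90% CI is wider by 1.32

df = 42
80% CI: t* = 1.302, (81.04, 85.56), width = 2 · t* · s/√n = 4.53
90% CI: t* = 1.682, (80.38, 86.22), width = 2 · t* · s/√n = 5.85

The 90% CI is wider by 5.85 - 4.53 = 1.32.
Higher confidence requires a wider interval.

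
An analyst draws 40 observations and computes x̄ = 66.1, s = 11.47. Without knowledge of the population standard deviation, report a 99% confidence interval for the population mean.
(61.19, 71.01)

t-interval (σ unknown):
df = n - 1 = 39
t* = 2.708 for 99% confidence

Margin of error = t* · s/√n = 2.708 · 11.47/√40 = 4.91

CI: (61.19, 71.01)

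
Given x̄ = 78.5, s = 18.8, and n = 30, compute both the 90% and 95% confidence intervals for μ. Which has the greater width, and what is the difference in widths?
95% CI is wider by 2.38

df = 29
90% CI: t* = 1.699, (72.67, 84.33), width = 2 · t* · s/√n = 11.66
95% CI: t* = 2.045, (71.48, 85.52), width = 2 · t* · s/√n = 14.04

The 95% CI is wider by 14.04 - 11.66 = 2.38.
Higher confidence requires a wider interval.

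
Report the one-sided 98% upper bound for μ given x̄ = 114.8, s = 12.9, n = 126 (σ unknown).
μ ≤ 117.18

Upper bound (one-sided):
t* = 2.075 (one-sided for 98%)
Upper bound = x̄ + t* · s/√n = 114.8 + 2.075 · 12.9/√126 = 117.18

We are 98% confident that μ ≤ 117.18.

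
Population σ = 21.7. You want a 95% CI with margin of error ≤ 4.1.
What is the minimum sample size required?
n ≥ 108

For margin E ≤ 4.1:
n ≥ (z* · σ / E)²
n ≥ (1.960 · 21.7 / 4.1)²
n ≥ 107.61

Minimum n = 108 (rounding up)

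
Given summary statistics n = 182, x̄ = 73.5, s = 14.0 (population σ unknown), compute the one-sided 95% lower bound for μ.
μ ≥ 71.78

Lower bound (one-sided):
t* = 1.653 (one-sided for 95%)
Lower bound = x̄ - t* · s/√n = 73.5 - 1.653 · 14.0/√182 = 71.78

We are 95% confident that μ ≥ 71.78.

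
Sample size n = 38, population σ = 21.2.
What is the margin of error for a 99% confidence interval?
Margin of error = 8.86

Margin of error = z* · σ/√n
= 2.576 · 21.2/√38
= 2.576 · 21.2/6.1644
= 8.86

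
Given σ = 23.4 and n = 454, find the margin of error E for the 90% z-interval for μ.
Margin of error = 1.81

Margin of error = z* · σ/√n
= 1.645 · 23.4/√454
= 1.645 · 23.4/21.3073
= 1.81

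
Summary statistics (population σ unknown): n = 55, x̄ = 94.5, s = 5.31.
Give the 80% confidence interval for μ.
(93.57, 95.43)

t-interval (σ unknown):
df = n - 1 = 54
t* = 1.297 for 80% confidence

Margin of error = t* · s/√n = 1.297 · 5.31/√55 = 0.93

CI: (93.57, 95.43)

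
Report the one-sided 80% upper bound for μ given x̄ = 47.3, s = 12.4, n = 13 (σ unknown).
μ ≤ 50.30

Upper bound (one-sided):
t* = 0.873 (one-sided for 80%)
Upper bound = x̄ + t* · s/√n = 47.3 + 0.873 · 12.4/√13 = 50.30

We are 80% confident that μ ≤ 50.30.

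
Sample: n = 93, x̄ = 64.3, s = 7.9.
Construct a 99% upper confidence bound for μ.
μ ≤ 66.24

Upper bound (one-sided):
t* = 2.368 (one-sided for 99%)
Upper bound = x̄ + t* · s/√n = 64.3 + 2.368 · 7.9/√93 = 66.24

We are 99% confident that μ ≤ 66.24.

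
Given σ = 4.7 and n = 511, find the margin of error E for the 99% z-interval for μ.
Margin of error = 0.54

Margin of error = z* · σ/√n
= 2.576 · 4.7/√511
= 2.576 · 4.7/22.6053
= 0.54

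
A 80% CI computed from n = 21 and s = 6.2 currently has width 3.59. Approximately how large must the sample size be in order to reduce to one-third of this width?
n ≈ 189

CI width ∝ 1/√n
To reduce width by factor 3, need √n to grow by 3 → need 3² = 9 times as many samples.

Current: n = 21, width = 3.59
New: n = 189, width ≈ 1.16

Width reduced by factor of 3.59/1.16 = 3.09.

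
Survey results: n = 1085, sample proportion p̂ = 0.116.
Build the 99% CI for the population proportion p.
(0.091, 0.141)

Proportion CI:
SE = √(p̂(1-p̂)/n) = √(0.116 · 0.884 / 1085) = 0.00972

z* = 2.576
Margin = z* · SE = 2.576 · 0.00972 = 0.0250

CI: 0.116 ± 0.0250 = (0.091, 0.141)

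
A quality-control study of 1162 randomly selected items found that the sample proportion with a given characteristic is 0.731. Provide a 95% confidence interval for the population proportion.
(0.706, 0.756)

Proportion CI:
SE = √(p̂(1-p̂)/n) = √(0.731 · 0.269 / 1162) = 0.01301

z* = 1.960
Margin = z* · SE = 1.960 · 0.01301 = 0.0255

CI: 0.731 ± 0.0255 = (0.706, 0.756)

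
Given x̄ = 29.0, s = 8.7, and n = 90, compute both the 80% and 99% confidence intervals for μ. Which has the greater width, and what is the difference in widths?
99% CI is wider by 2.46

df = 89
80% CI: t* = 1.291, (27.82, 30.18), width = 2 · t* · s/√n = 2.37
99% CI: t* = 2.632, (26.59, 31.41), width = 2 · t* · s/√n = 4.83

The 99% CI is wider by 4.83 - 2.37 = 2.46.
Higher confidence requires a wider interval.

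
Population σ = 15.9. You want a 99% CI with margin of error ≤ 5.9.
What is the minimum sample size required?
n ≥ 49

For margin E ≤ 5.9:
n ≥ (z* · σ / E)²
n ≥ (2.576 · 15.9 / 5.9)²
n ≥ 48.19

Minimum n = 49 (rounding up)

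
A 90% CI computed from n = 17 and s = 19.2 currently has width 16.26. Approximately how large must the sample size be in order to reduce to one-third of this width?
n ≈ 153

CI width ∝ 1/√n
To reduce width by factor 3, need √n to grow by 3 → need 3² = 9 times as many samples.

Current: n = 17, width = 16.26
New: n = 153, width ≈ 5.14

Width reduced by factor of 16.26/5.14 = 3.16.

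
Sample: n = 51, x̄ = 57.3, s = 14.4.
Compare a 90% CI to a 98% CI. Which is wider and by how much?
98% CI is wider by 2.93

df = 50
90% CI: t* = 1.676, (53.92, 60.68), width = 2 · t* · s/√n = 6.76
98% CI: t* = 2.403, (52.45, 62.15), width = 2 · t* · s/√n = 9.69

The 98% CI is wider by 9.69 - 6.76 = 2.93.
Higher confidence requires a wider interval.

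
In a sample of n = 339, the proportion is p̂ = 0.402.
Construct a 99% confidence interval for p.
(0.333, 0.471)

Proportion CI:
SE = √(p̂(1-p̂)/n) = √(0.402 · 0.598 / 339) = 0.02663

z* = 2.576
Margin = z* · SE = 2.576 · 0.02663 = 0.0686

CI: 0.402 ± 0.0686 = (0.333, 0.471)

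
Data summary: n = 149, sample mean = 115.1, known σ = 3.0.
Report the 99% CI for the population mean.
(114.47, 115.73)

z-interval (σ known):
z* = 2.576 for 99% confidence

Margin of error = z* · σ/√n = 2.576 · 3.0/√149 = 0.63

CI: (115.1 - 0.63, 115.1 + 0.63) = (114.47, 115.73)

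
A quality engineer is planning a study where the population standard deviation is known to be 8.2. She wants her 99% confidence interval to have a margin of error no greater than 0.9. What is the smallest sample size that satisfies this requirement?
n ≥ 551

For margin E ≤ 0.9:
n ≥ (z* · σ / E)²
n ≥ (2.576 · 8.2 / 0.9)²
n ≥ 550.85

Minimum n = 551 (rounding up)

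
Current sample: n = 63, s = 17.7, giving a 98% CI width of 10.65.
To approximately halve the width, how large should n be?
n ≈ 252

CI width ∝ 1/√n
To reduce width by factor 2, need √n to grow by 2 → need 2² = 4 times as many samples.

Current: n = 63, width = 10.65
New: n = 252, width ≈ 5.22

Width reduced by factor of 10.65/5.22 = 2.04.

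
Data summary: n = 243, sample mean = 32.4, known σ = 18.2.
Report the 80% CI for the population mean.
(30.90, 33.90)

z-interval (σ known):
z* = 1.282 for 80% confidence

Margin of error = z* · σ/√n = 1.282 · 18.2/√243 = 1.50

CI: (32.4 - 1.50, 32.4 + 1.50) = (30.90, 33.90)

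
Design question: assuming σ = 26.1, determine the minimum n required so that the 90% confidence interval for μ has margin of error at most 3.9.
n ≥ 122

For margin E ≤ 3.9:
n ≥ (z* · σ / E)²
n ≥ (1.645 · 26.1 / 3.9)²
n ≥ 121.19

Minimum n = 122 (rounding up)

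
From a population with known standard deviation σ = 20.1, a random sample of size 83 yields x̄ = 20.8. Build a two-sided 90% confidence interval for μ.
(17.17, 24.43)

z-interval (σ known):
z* = 1.645 for 90% confidence

Margin of error = z* · σ/√n = 1.645 · 20.1/√83 = 3.63

CI: (20.8 - 3.63, 20.8 + 3.63) = (17.17, 24.43)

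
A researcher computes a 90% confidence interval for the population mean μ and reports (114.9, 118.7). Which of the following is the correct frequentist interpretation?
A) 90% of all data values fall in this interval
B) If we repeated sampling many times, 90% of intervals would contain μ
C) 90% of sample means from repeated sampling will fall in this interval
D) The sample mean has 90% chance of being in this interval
B

A) Wrong — a CI is about the parameter μ, not individual data values.
B) Correct — this is the frequentist long-run coverage interpretation.
C) Wrong — coverage applies to intervals containing μ, not to future x̄ values.
D) Wrong — x̄ is observed and sits in the interval by construction.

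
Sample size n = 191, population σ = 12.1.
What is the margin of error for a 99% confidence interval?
Margin of error = 2.26

Margin of error = z* · σ/√n
= 2.576 · 12.1/√191
= 2.576 · 12.1/13.8203
= 2.26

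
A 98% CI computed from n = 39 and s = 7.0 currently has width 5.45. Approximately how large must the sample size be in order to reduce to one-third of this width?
n ≈ 351

CI width ∝ 1/√n
To reduce width by factor 3, need √n to grow by 3 → need 3² = 9 times as many samples.

Current: n = 39, width = 5.45
New: n = 351, width ≈ 1.75

Width reduced by factor of 5.45/1.75 = 3.11.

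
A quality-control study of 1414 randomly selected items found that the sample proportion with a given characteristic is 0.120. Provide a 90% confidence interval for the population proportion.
(0.106, 0.134)

Proportion CI:
SE = √(p̂(1-p̂)/n) = √(0.120 · 0.880 / 1414) = 0.00864

z* = 1.645
Margin = z* · SE = 1.645 · 0.00864 = 0.0142

CI: 0.120 ± 0.0142 = (0.106, 0.134)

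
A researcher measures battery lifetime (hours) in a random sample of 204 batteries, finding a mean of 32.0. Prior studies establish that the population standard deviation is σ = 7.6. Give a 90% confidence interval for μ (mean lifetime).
(31.12, 32.88)

z-interval (σ known):
z* = 1.645 for 90% confidence

Margin of error = z* · σ/√n = 1.645 · 7.6/√204 = 0.88

CI: (32.0 - 0.88, 32.0 + 0.88) = (31.12, 32.88)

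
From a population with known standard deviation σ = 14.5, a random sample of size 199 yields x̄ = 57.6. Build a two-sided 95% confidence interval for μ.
(55.59, 59.61)

z-interval (σ known):
z* = 1.960 for 95% confidence

Margin of error = z* · σ/√n = 1.960 · 14.5/√199 = 2.01

CI: (57.6 - 2.01, 57.6 + 2.01) = (55.59, 59.61)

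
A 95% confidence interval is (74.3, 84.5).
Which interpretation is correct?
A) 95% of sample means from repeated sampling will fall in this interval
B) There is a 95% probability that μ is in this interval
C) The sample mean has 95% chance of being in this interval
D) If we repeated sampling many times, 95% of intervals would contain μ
D

A) Wrong — coverage applies to intervals containing μ, not to future x̄ values.
B) Wrong — μ is fixed; the randomness lives in the interval, not in μ.
C) Wrong — x̄ is observed and sits in the interval by construction.
D) Correct — this is the frequentist long-run coverage interpretation.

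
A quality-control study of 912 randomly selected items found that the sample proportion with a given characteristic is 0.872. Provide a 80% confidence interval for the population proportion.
(0.858, 0.886)

Proportion CI:
SE = √(p̂(1-p̂)/n) = √(0.872 · 0.128 / 912) = 0.01106

z* = 1.282
Margin = z* · SE = 1.282 · 0.01106 = 0.0142

CI: 0.872 ± 0.0142 = (0.858, 0.886)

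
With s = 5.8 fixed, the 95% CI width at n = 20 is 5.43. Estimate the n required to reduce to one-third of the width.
n ≈ 180

CI width ∝ 1/√n
To reduce width by factor 3, need √n to grow by 3 → need 3² = 9 times as many samples.

Current: n = 20, width = 5.43
New: n = 180, width ≈ 1.71

Width reduced by factor of 5.43/1.71 = 3.18.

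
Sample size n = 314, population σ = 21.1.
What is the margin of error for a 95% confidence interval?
Margin of error = 2.33

Margin of error = z* · σ/√n
= 1.960 · 21.1/√314
= 1.960 · 21.1/17.7200
= 2.33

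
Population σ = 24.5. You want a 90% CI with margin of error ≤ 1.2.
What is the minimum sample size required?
n ≥ 1128

For margin E ≤ 1.2:
n ≥ (z* · σ / E)²
n ≥ (1.645 · 24.5 / 1.2)²
n ≥ 1127.98

Minimum n = 1128 (rounding up)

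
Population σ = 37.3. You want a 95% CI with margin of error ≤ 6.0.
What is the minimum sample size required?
n ≥ 149

For margin E ≤ 6.0:
n ≥ (z* · σ / E)²
n ≥ (1.960 · 37.3 / 6.0)²
n ≥ 148.47

Minimum n = 149 (rounding up)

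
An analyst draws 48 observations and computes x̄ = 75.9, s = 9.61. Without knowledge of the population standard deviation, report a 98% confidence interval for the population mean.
(72.56, 79.24)

t-interval (σ unknown):
df = n - 1 = 47
t* = 2.408 for 98% confidence

Margin of error = t* · s/√n = 2.408 · 9.61/√48 = 3.34

CI: (72.56, 79.24)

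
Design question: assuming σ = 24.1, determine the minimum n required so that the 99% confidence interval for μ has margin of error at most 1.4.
n ≥ 1967

For margin E ≤ 1.4:
n ≥ (z* · σ / E)²
n ≥ (2.576 · 24.1 / 1.4)²
n ≥ 1966.39

Minimum n = 1967 (rounding up)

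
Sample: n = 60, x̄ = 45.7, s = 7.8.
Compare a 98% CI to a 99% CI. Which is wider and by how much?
99% CI is wider by 0.54

df = 59
98% CI: t* = 2.391, (43.29, 48.11), width = 2 · t* · s/√n = 4.82
99% CI: t* = 2.662, (43.02, 48.38), width = 2 · t* · s/√n = 5.36

The 99% CI is wider by 5.36 - 4.82 = 0.54.
Higher confidence requires a wider interval.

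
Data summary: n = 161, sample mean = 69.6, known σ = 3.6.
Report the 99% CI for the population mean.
(68.87, 70.33)

z-interval (σ known):
z* = 2.576 for 99% confidence

Margin of error = z* · σ/√n = 2.576 · 3.6/√161 = 0.73

CI: (69.6 - 0.73, 69.6 + 0.73) = (68.87, 70.33)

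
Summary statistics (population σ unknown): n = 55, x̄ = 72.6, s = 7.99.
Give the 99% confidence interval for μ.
(69.72, 75.48)

t-interval (σ unknown):
df = n - 1 = 54
t* = 2.670 for 99% confidence

Margin of error = t* · s/√n = 2.670 · 7.99/√55 = 2.88

CI: (69.72, 75.48)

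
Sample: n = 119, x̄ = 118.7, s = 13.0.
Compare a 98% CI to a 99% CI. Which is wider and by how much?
99% CI is wider by 0.62

df = 118
98% CI: t* = 2.358, (115.89, 121.51), width = 2 · t* · s/√n = 5.62
99% CI: t* = 2.618, (115.58, 121.82), width = 2 · t* · s/√n = 6.24

The 99% CI is wider by 6.24 - 5.62 = 0.62.
Higher confidence requires a wider interval.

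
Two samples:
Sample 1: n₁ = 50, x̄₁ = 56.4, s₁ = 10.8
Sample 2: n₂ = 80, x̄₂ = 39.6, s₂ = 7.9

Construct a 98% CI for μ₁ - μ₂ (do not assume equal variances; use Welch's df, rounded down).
(12.61, 20.99)

Difference: x̄₁ - x̄₂ = 16.80
SE = √(s₁²/n₁ + s₂²/n₂) = √(10.8²/50 + 7.9²/80) = 1.7643
df = 81.59 → 81 (Welch–Satterthwaite, rounded down)
t* = 2.373

CI: 16.80 ± 2.373 · 1.7643 = 16.80 ± 4.19 = (12.61, 20.99)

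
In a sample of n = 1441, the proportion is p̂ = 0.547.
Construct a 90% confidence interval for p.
(0.525, 0.569)

Proportion CI:
SE = √(p̂(1-p̂)/n) = √(0.547 · 0.453 / 1441) = 0.01311

z* = 1.645
Margin = z* · SE = 1.645 · 0.01311 = 0.0216

CI: 0.547 ± 0.0216 = (0.525, 0.569)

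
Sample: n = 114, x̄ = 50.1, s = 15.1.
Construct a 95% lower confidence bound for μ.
μ ≥ 47.76

Lower bound (one-sided):
t* = 1.658 (one-sided for 95%)
Lower bound = x̄ - t* · s/√n = 50.1 - 1.658 · 15.1/√114 = 47.76

We are 95% confident that μ ≥ 47.76.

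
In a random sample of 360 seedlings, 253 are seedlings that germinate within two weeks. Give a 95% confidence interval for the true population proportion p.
(0.656, 0.750)

Proportion CI:
p̂ = 253/360 = 0.70278
SE = √(p̂(1-p̂)/n) = √(0.70278 · 0.29722 / 360) = 0.02409

z* = 1.960
Margin = z* · SE = 1.960 · 0.02409 = 0.0472

CI: 0.70278 ± 0.0472 = (0.656, 0.750)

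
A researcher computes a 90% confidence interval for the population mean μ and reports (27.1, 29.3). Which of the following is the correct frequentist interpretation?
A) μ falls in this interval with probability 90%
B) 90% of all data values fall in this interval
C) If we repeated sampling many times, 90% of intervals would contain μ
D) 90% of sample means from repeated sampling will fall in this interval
C

A) Wrong — μ is fixed; the randomness lives in the interval, not in μ.
B) Wrong — a CI is about the parameter μ, not individual data values.
C) Correct — this is the frequentist long-run coverage interpretation.
D) Wrong — coverage applies to intervals containing μ, not to future x̄ values.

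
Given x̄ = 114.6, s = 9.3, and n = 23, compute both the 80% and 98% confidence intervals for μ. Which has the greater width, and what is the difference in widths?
98% CI is wider by 4.61

df = 22
80% CI: t* = 1.321, (112.04, 117.16), width = 2 · t* · s/√n = 5.12
98% CI: t* = 2.508, (109.74, 119.46), width = 2 · t* · s/√n = 9.73

The 98% CI is wider by 9.73 - 5.12 = 4.61.
Higher confidence requires a wider interval.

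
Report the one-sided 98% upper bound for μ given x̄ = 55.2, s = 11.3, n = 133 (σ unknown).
μ ≤ 57.23

Upper bound (one-sided):
t* = 2.074 (one-sided for 98%)
Upper bound = x̄ + t* · s/√n = 55.2 + 2.074 · 11.3/√133 = 57.23

We are 98% confident that μ ≤ 57.23.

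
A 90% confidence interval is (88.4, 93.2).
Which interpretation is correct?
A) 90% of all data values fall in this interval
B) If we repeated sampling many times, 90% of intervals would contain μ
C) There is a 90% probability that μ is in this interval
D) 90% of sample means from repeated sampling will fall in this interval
B

A) Wrong — a CI is about the parameter μ, not individual data values.
B) Correct — this is the frequentist long-run coverage interpretation.
C) Wrong — μ is fixed; the randomness lives in the interval, not in μ.
D) Wrong — coverage applies to intervals containing μ, not to future x̄ values.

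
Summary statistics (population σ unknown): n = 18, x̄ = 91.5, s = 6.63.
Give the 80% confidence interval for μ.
(89.42, 93.58)

t-interval (σ unknown):
df = n - 1 = 17
t* = 1.333 for 80% confidence

Margin of error = t* · s/√n = 1.333 · 6.63/√18 = 2.08

CI: (89.42, 93.58)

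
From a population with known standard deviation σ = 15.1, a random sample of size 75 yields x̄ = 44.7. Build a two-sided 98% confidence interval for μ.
(40.64, 48.76)

z-interval (σ known):
z* = 2.326 for 98% confidence

Margin of error = z* · σ/√n = 2.326 · 15.1/√75 = 4.06

CI: (44.7 - 4.06, 44.7 + 4.06) = (40.64, 48.76)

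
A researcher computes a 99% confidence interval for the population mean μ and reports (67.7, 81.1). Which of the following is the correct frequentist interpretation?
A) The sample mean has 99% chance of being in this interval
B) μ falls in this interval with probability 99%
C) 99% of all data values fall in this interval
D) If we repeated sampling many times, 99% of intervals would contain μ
D

A) Wrong — x̄ is observed and sits in the interval by construction.
B) Wrong — μ is fixed; the randomness lives in the interval, not in μ.
C) Wrong — a CI is about the parameter μ, not individual data values.
D) Correct — this is the frequentist long-run coverage interpretation.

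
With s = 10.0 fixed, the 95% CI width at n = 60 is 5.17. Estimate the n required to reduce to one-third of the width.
n ≈ 540

CI width ∝ 1/√n
To reduce width by factor 3, need √n to grow by 3 → need 3² = 9 times as many samples.

Current: n = 60, width = 5.17
New: n = 540, width ≈ 1.69

Width reduced by factor of 5.17/1.69 = 3.06.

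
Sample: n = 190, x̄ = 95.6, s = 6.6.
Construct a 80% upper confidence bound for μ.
μ ≤ 96.00

Upper bound (one-sided):
t* = 0.844 (one-sided for 80%)
Upper bound = x̄ + t* · s/√n = 95.6 + 0.844 · 6.6/√190 = 96.00

We are 80% confident that μ ≤ 96.00.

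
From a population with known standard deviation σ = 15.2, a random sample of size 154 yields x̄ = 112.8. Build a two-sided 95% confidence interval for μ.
(110.40, 115.20)

z-interval (σ known):
z* = 1.960 for 95% confidence

Margin of error = z* · σ/√n = 1.960 · 15.2/√154 = 2.40

CI: (112.8 - 2.40, 112.8 + 2.40) = (110.40, 115.20)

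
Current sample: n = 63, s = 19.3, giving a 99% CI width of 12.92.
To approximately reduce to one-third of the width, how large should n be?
n ≈ 567

CI width ∝ 1/√n
To reduce width by factor 3, need √n to grow by 3 → need 3² = 9 times as many samples.

Current: n = 63, width = 12.92
New: n = 567, width ≈ 4.19

Width reduced by factor of 12.92/4.19 = 3.08.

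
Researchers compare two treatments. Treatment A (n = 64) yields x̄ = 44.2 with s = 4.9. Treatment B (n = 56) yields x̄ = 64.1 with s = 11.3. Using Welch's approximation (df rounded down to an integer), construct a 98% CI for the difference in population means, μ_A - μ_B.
(-23.78, -16.02)

Difference: x̄₁ - x̄₂ = -19.90
SE = √(s₁²/n₁ + s₂²/n₂) = √(4.9²/64 + 11.3²/56) = 1.6295
df = 72.87 → 72 (Welch–Satterthwaite, rounded down)
t* = 2.379

CI: -19.90 ± 2.379 · 1.6295 = -19.90 ± 3.88 = (-23.78, -16.02)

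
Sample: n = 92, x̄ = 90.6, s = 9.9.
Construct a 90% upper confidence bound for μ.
μ ≤ 91.93

Upper bound (one-sided):
t* = 1.291 (one-sided for 90%)
Upper bound = x̄ + t* · s/√n = 90.6 + 1.291 · 9.9/√92 = 91.93

We are 90% confident that μ ≤ 91.93.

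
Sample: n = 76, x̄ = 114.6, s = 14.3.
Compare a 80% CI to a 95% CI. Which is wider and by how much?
95% CI is wider by 2.30

df = 75
80% CI: t* = 1.293, (112.48, 116.72), width = 2 · t* · s/√n = 4.24
95% CI: t* = 1.992, (111.33, 117.87), width = 2 · t* · s/√n = 6.54

The 95% CI is wider by 6.54 - 4.24 = 2.30.
Higher confidence requires a wider interval.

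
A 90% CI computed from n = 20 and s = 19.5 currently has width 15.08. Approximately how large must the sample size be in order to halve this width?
n ≈ 80

CI width ∝ 1/√n
To reduce width by factor 2, need √n to grow by 2 → need 2² = 4 times as many samples.

Current: n = 20, width = 15.08
New: n = 80, width ≈ 7.26

Width reduced by factor of 15.08/7.26 = 2.08.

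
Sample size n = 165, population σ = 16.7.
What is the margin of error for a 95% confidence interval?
Margin of error = 2.55

Margin of error = z* · σ/√n
= 1.960 · 16.7/√165
= 1.960 · 16.7/12.8452
= 2.55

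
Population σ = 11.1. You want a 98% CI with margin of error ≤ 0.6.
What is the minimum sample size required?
n ≥ 1852

For margin E ≤ 0.6:
n ≥ (z* · σ / E)²
n ≥ (2.326 · 11.1 / 0.6)²
n ≥ 1851.67

Minimum n = 1852 (rounding up)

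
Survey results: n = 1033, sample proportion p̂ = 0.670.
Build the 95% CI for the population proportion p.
(0.641, 0.699)

Proportion CI:
SE = √(p̂(1-p̂)/n) = √(0.670 · 0.330 / 1033) = 0.01463

z* = 1.960
Margin = z* · SE = 1.960 · 0.01463 = 0.0287

CI: 0.670 ± 0.0287 = (0.641, 0.699)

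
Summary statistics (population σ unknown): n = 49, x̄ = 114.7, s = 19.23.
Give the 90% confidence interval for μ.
(110.09, 119.31)

t-interval (σ unknown):
df = n - 1 = 48
t* = 1.677 for 90% confidence

Margin of error = t* · s/√n = 1.677 · 19.23/√49 = 4.61

CI: (110.09, 119.31)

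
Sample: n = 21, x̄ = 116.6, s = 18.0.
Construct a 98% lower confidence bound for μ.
μ ≥ 107.97

Lower bound (one-sided):
t* = 2.197 (one-sided for 98%)
Lower bound = x̄ - t* · s/√n = 116.6 - 2.197 · 18.0/√21 = 107.97

We are 98% confident that μ ≥ 107.97.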